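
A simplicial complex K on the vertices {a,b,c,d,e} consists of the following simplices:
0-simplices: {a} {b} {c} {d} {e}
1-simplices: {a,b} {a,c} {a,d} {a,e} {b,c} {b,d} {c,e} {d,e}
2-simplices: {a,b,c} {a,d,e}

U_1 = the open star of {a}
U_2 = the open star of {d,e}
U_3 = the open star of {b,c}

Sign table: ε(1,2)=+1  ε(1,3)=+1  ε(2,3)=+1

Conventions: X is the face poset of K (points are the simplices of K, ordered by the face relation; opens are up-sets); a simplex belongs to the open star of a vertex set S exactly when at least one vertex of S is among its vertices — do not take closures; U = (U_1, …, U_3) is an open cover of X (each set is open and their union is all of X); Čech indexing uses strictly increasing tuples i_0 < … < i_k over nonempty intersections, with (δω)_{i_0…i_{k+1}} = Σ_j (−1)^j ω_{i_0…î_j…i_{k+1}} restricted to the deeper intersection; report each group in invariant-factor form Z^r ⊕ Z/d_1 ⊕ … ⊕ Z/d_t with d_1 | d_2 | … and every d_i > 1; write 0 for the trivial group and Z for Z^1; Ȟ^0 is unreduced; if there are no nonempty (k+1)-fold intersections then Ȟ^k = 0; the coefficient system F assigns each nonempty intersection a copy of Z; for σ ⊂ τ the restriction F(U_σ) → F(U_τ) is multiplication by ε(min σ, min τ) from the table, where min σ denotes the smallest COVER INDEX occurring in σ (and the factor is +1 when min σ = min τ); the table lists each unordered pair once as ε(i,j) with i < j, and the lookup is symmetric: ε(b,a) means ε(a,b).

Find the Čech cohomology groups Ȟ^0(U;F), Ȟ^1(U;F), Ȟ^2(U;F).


Ȟ^0(U;F) ≅ Z,  Ȟ^1(U;F) ≅ Z,  Ȟ^2(U;F) ≅ 0

nonempty overlaps:
  U1={{a},{a,b},{a,c},{a,d},{a,e},{a,b,c},{a,d,e}} U2={{d},{e},{a,d},{a,e},{b,d},{c,e},{d,e},{a,d,e}} U3={{b},{c},{a,b},{a,c},{b,c},{b,d},{c,e},{a,b,c}}
  U12={{a,d},{a,e},{a,d,e}} U13={{a,b},{a,c},{a,b,c}} U23={{b,d},{c,e}}
C dims 3,3; δ0: rk 2, SNF 1^2
degree 0: 3−2−0 = 1 → Ȟ^0 ≅ Z
degree 1: 3−0−2 = 1 → Ȟ^1 ≅ Z
degree 2: 0−0−0 = 0 → Ȟ^2 ≅ 0


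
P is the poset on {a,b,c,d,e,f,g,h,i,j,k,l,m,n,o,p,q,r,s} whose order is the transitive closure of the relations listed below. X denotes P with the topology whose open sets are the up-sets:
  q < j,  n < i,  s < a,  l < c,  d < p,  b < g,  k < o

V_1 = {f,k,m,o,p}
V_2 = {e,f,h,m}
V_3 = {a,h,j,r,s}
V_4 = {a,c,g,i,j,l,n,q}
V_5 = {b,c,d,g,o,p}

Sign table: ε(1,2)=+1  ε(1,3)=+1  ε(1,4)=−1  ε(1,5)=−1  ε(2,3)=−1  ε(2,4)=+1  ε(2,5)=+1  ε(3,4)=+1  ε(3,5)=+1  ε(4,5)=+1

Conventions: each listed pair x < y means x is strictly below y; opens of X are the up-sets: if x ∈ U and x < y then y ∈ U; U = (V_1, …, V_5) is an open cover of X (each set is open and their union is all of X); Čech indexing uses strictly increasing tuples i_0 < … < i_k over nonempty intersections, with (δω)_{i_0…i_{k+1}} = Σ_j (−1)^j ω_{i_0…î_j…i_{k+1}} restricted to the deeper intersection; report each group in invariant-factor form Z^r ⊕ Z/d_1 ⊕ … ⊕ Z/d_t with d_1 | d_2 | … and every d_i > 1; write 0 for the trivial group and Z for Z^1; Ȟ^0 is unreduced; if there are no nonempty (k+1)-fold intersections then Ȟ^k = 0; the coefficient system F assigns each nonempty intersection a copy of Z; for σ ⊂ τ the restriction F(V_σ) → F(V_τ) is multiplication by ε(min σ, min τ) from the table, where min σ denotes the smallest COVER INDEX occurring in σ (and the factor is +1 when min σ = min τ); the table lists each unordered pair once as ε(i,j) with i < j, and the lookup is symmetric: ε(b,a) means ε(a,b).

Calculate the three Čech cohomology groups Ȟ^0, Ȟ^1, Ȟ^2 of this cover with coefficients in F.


Ȟ^0 ≅ Z; Ȟ^1 ≅ Z; Ȟ^2 ≅ 0

nonempty overlaps:
  V12={f,m} V15={o,p} V23={h} V34={a,j} V45={c,g}
C dims 5,5; δ0: rk 4, SNF 1^4
degree 0: 5−4−0 = 1 → Ȟ^0 ≅ Z
degree 1: 5−0−4 = 1 → Ȟ^1 ≅ Z
degree 2: 0−0−0 = 0 → Ȟ^2 ≅ 0


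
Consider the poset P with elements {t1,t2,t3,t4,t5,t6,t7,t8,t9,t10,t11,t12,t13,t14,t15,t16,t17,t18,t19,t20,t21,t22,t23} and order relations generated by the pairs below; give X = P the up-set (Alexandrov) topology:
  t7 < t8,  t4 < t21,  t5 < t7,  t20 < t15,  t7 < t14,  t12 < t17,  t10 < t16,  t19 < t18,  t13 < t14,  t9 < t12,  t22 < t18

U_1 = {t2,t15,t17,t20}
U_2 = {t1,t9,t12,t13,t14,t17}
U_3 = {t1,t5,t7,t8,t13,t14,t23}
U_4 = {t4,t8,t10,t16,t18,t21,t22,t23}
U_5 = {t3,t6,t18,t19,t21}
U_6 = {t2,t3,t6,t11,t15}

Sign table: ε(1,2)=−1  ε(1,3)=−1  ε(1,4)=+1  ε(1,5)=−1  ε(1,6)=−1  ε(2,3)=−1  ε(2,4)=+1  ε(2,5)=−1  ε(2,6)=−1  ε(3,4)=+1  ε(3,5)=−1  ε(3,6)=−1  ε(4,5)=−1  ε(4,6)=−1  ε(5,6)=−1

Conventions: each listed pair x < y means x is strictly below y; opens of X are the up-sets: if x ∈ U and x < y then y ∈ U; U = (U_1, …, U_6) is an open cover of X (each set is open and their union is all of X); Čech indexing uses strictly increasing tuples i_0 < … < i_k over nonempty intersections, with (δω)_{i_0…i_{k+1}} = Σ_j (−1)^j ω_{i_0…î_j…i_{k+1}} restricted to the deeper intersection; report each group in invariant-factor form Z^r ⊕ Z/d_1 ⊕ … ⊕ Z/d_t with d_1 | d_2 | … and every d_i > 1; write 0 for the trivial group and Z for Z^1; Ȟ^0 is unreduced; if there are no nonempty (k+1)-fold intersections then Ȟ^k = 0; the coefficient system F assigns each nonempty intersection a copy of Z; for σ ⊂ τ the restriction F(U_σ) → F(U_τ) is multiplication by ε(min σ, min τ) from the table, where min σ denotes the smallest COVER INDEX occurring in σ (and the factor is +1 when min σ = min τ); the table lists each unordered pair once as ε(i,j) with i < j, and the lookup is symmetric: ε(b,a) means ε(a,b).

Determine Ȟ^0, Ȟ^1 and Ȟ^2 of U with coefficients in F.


nonempty overlaps:
  U12={t17} U16={t2,t15} U23={t1,t13,t14} U34={t8,t23} U45={t18,t21} U56={t3,t6}
C dims 6,6; δ0: rk 6, SNF 1^5·2
degree 0: 6−6−0 = 0 → Ȟ^0 ≅ 0
degree 1: 6−0−6 = 0 plus torsion [2] → Ȟ^1 ≅ Z/2
degree 2: 0−0−0 = 0 → Ȟ^2 ≅ 0

Ȟ^0 ≅ 0,  Ȟ^1 ≅ Z/2,  Ȟ^2 ≅ 0


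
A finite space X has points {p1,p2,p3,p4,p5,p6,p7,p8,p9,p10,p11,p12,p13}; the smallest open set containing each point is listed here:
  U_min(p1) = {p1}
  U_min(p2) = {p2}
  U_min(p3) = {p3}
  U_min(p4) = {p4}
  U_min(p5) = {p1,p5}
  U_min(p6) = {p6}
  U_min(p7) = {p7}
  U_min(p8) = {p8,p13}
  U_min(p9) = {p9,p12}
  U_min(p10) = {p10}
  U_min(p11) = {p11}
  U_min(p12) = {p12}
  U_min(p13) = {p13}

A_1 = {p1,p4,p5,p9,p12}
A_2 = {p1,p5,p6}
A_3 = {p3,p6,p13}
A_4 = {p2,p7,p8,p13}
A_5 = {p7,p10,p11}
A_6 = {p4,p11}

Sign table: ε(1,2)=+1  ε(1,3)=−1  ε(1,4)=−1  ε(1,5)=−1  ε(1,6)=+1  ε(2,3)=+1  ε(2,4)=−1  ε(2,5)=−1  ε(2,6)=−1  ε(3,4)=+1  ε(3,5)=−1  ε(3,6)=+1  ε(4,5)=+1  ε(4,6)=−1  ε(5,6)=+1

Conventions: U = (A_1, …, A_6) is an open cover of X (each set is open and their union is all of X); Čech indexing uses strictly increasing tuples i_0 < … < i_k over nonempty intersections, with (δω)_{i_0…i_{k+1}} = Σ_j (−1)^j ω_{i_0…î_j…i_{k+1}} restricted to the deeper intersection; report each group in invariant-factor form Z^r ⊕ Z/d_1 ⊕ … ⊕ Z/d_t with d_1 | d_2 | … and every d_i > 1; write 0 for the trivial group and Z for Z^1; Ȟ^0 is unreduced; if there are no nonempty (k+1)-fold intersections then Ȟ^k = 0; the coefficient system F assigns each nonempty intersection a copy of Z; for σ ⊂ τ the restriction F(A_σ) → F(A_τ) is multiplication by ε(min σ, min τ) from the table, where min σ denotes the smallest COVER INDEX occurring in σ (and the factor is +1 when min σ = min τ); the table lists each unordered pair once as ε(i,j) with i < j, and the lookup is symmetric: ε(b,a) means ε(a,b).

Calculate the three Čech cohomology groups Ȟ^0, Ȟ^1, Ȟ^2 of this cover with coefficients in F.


nerve of the cover:
  A12={p1,p5} A16={p4} A23={p6} A34={p13} A45={p7} A56={p11}
C dims 6,6; δ0: rk 5, SNF 1^5
Ȟ^0 = (6 − 5) − 0 = 1, so Ȟ^0 ≅ Z
Ȟ^1 = (6 − 0) − 5 = 1, so Ȟ^1 ≅ Z
Ȟ^2 = (0 − 0) − 0 = 0, so Ȟ^2 ≅ 0

Ȟ^0 = Z, Ȟ^1 = Z, Ȟ^2 = 0


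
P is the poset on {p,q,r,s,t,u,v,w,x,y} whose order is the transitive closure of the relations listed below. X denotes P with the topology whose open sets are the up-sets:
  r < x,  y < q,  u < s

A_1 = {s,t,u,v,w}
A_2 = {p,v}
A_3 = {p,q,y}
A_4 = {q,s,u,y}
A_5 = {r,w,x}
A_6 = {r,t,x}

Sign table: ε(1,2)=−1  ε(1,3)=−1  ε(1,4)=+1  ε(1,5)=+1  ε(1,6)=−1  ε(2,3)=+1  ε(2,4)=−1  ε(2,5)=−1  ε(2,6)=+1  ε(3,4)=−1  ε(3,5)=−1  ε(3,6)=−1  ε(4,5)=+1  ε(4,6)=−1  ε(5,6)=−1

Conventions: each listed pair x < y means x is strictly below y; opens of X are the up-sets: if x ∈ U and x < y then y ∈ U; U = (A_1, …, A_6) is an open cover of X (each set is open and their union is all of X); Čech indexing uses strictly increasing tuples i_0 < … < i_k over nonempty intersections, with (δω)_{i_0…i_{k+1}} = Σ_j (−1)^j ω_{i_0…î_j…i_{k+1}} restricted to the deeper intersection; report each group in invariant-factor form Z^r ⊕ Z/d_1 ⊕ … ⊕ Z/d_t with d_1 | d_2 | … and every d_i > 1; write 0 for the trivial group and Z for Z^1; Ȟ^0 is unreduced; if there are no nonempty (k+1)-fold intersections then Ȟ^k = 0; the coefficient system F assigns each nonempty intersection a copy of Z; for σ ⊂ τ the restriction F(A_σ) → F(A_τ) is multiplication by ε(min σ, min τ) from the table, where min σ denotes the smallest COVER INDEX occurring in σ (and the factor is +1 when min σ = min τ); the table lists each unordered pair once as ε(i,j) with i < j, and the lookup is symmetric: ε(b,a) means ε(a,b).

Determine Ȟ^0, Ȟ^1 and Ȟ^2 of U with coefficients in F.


Ȟ^0 ≅ Z, Ȟ^1 ≅ Z^2, Ȟ^2 ≅ 0

cover nerve:
  A12={v} A14={s,u} A15={w} A16={t} A23={p} A34={q,y} A56={r,x}
C dims 6,7; δ0: rk 5, SNF 1^5
Ȟ^0: (6−5)−0=1 ⇒ Z
Ȟ^1: (7−0)−5=2 ⇒ Z^2
Ȟ^2: (0−0)−0=0 ⇒ 0


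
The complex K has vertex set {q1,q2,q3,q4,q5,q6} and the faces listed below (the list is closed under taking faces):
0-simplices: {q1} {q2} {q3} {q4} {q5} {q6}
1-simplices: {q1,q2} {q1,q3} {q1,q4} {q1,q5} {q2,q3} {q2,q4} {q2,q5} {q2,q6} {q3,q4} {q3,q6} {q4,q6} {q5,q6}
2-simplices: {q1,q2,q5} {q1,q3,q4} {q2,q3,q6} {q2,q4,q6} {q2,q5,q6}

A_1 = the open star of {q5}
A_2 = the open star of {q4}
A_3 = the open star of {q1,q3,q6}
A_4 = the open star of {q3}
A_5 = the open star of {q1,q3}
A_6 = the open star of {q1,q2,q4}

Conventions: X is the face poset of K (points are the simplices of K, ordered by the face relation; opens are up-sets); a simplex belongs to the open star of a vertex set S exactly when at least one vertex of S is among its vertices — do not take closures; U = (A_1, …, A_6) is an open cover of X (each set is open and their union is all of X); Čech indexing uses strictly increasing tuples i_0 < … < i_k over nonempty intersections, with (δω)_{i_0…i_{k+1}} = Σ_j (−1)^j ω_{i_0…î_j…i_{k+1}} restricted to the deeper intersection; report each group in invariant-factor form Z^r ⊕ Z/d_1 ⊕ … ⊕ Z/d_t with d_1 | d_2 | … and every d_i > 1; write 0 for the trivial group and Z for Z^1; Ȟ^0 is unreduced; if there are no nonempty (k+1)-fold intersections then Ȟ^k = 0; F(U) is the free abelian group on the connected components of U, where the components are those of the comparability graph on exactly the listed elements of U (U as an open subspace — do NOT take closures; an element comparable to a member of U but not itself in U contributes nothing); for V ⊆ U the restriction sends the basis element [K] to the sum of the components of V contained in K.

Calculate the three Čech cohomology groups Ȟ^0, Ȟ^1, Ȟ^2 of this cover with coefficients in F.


Ȟ^0(U;F) ≅ Z, Ȟ^1(U;F) ≅ Z, Ȟ^2(U;F) ≅ 0

intersection data:
  A1={{q5},{q1,q5},{q2,q5},{q5,q6},{q1,q2,q5},{q2,q5,q6}} A2={{q4},{q1,q4},{q2,q4},{q3,q4},{q4,q6},{q1,q3,q4},{q2,q4,q6}} A3={{q1},{q3},{q6},{q1,q2},{q1,q3},{q1,q4},{q1,q5},{q2,q3},{q2,q6},{q3,q4},{q3,q6},{q4,q6},{q5,q6},{q1,q2,q5},{q1,q3,q4},{q2,q3,q6},{q2,q4,q6},{q2,q5,q6}} A4={{q3},{q1,q3},{q2,q3},{q3,q4},{q3,q6},{q1,q3,q4},{q2,q3,q6}} A5={{q1},{q3},{q1,q2},{q1,q3},{q1,q4},{q1,q5},{q2,q3},{q3,q4},{q3,q6},{q1,q2,q5},{q1,q3,q4},{q2,q3,q6}} A6={{q1},{q2},{q4},{q1,q2},{q1,q3},{q1,q4},{q1,q5},{q2,q3},{q2,q4},{q2,q5},{q2,q6},{q3,q4},{q4,q6},{q1,q2,q5},{q1,q3,q4},{q2,q3,q6},{q2,q4,q6},{q2,q5,q6}}
  A13={{q1,q5},{q5,q6},{q1,q2,q5},{q2,q5,q6}} A15={{q1,q5},{q1,q2,q5}} A16={{q1,q5},{q2,q5},{q1,q2,q5},{q2,q5,q6}} A23={{q1,q4},{q3,q4},{q4,q6},{q1,q3,q4},{q2,q4,q6}} A24={{q3,q4},{q1,q3,q4}} A25={{q1,q4},{q3,q4},{q1,q3,q4}} A26={{q4},{q1,q4},{q2,q4},{q3,q4},{q4,q6},{q1,q3,q4},{q2,q4,q6}} A34={{q3},{q1,q3},{q2,q3},{q3,q4},{q3,q6},{q1,q3,q4},{q2,q3,q6}} A35={{q1},{q3},{q1,q2},{q1,q3},{q1,q4},{q1,q5},{q2,q3},{q3,q4},{q3,q6},{q1,q2,q5},{q1,q3,q4},{q2,q3,q6}} A36={{q1},{q1,q2},{q1,q3},{q1,q4},{q1,q5},{q2,q3},{q2,q6},{q3,q4},{q4,q6},{q1,q2,q5},{q1,q3,q4},{q2,q3,q6},{q2,q4,q6},{q2,q5,q6}} A45={{q3},{q1,q3},{q2,q3},{q3,q4},{q3,q6},{q1,q3,q4},{q2,q3,q6}} A46={{q1,q3},{q2,q3},{q3,q4},{q1,q3,q4},{q2,q3,q6}} A56={{q1},{q1,q2},{q1,q3},{q1,q4},{q1,q5},{q2,q3},{q3,q4},{q1,q2,q5},{q1,q3,q4},{q2,q3,q6}}
  A135={{q1,q5},{q1,q2,q5}} A136={{q1,q5},{q1,q2,q5},{q2,q5,q6}} A156={{q1,q5},{q1,q2,q5}} A234={{q3,q4},{q1,q3,q4}} A235={{q1,q4},{q3,q4},{q1,q3,q4}} A236={{q1,q4},{q3,q4},{q4,q6},{q1,q3,q4},{q2,q4,q6}} A245={{q3,q4},{q1,q3,q4}} A246={{q3,q4},{q1,q3,q4}} A256={{q1,q4},{q3,q4},{q1,q3,q4}} A345={{q3},{q1,q3},{q2,q3},{q3,q4},{q3,q6},{q1,q3,q4},{q2,q3,q6}} A346={{q1,q3},{q2,q3},{q3,q4},{q1,q3,q4},{q2,q3,q6}} A356={{q1},{q1,q2},{q1,q3},{q1,q4},{q1,q5},{q2,q3},{q3,q4},{q1,q2,q5},{q1,q3,q4},{q2,q3,q6}} A456={{q1,q3},{q2,q3},{q3,q4},{q1,q3,q4},{q2,q3,q6}}
  A1356={{q1,q5},{q1,q2,q5}} A2345={{q3,q4},{q1,q3,q4}} A2346={{q3,q4},{q1,q3,q4}} A2356={{q1,q4},{q3,q4},{q1,q3,q4}} A2456={{q3,q4},{q1,q3,q4}} A3456={{q1,q3},{q2,q3},{q3,q4},{q1,q3,q4},{q2,q3,q6}}
  A23456={{q3,q4},{q1,q3,q4}}
components per intersection:
  A1: {{q5},{q1,q5},{q2,q5},{q5,q6},{q1,q2,q5},{q2,q5,q6}}
  A2: {{q4},{q1,q4},{q2,q4},{q3,q4},{q4,q6},{q1,q3,q4},{q2,q4,q6}}
  A3: {{q1},{q3},{q6},{q1,q2},{q1,q3},{q1,q4},{q1,q5},{q2,q3},{q2,q6},{q3,q4},{q3,q6},{q4,q6},{q5,q6},{q1,q2,q5},{q1,q3,q4},{q2,q3,q6},{q2,q4,q6},{q2,q5,q6}}
  A4: {{q3},{q1,q3},{q2,q3},{q3,q4},{q3,q6},{q1,q3,q4},{q2,q3,q6}}
  A5: {{q1},{q3},{q1,q2},{q1,q3},{q1,q4},{q1,q5},{q2,q3},{q3,q4},{q3,q6},{q1,q2,q5},{q1,q3,q4},{q2,q3,q6}}
  A6: {{q1},{q2},{q4},{q1,q2},{q1,q3},{q1,q4},{q1,q5},{q2,q3},{q2,q4},{q2,q5},{q2,q6},{q3,q4},{q4,q6},{q1,q2,q5},{q1,q3,q4},{q2,q3,q6},{q2,q4,q6},{q2,q5,q6}}
  A13: {{q1,q5},{q1,q2,q5}} {{q5,q6},{q2,q5,q6}}
  A15: {{q1,q5},{q1,q2,q5}}
  A16: {{q1,q5},{q2,q5},{q1,q2,q5},{q2,q5,q6}}
  A23: {{q1,q4},{q3,q4},{q1,q3,q4}} {{q4,q6},{q2,q4,q6}}
  A24: {{q3,q4},{q1,q3,q4}}
  A25: {{q1,q4},{q3,q4},{q1,q3,q4}}
  A26: {{q4},{q1,q4},{q2,q4},{q3,q4},{q4,q6},{q1,q3,q4},{q2,q4,q6}}
  A34: {{q3},{q1,q3},{q2,q3},{q3,q4},{q3,q6},{q1,q3,q4},{q2,q3,q6}}
  A35: {{q1},{q3},{q1,q2},{q1,q3},{q1,q4},{q1,q5},{q2,q3},{q3,q4},{q3,q6},{q1,q2,q5},{q1,q3,q4},{q2,q3,q6}}
  A36: {{q1},{q1,q2},{q1,q3},{q1,q4},{q1,q5},{q3,q4},{q1,q2,q5},{q1,q3,q4}} {{q2,q3},{q2,q6},{q4,q6},{q2,q3,q6},{q2,q4,q6},{q2,q5,q6}}
  A45: {{q3},{q1,q3},{q2,q3},{q3,q4},{q3,q6},{q1,q3,q4},{q2,q3,q6}}
  A46: {{q1,q3},{q3,q4},{q1,q3,q4}} {{q2,q3},{q2,q3,q6}}
  A56: {{q1},{q1,q2},{q1,q3},{q1,q4},{q1,q5},{q3,q4},{q1,q2,q5},{q1,q3,q4}} {{q2,q3},{q2,q3,q6}}
  A135: {{q1,q5},{q1,q2,q5}}
  A136: {{q1,q5},{q1,q2,q5}} {{q2,q5,q6}}
  A156: {{q1,q5},{q1,q2,q5}}
  A234: {{q3,q4},{q1,q3,q4}}
  A235: {{q1,q4},{q3,q4},{q1,q3,q4}}
  A236: {{q1,q4},{q3,q4},{q1,q3,q4}} {{q4,q6},{q2,q4,q6}}
  A245: {{q3,q4},{q1,q3,q4}}
  A246: {{q3,q4},{q1,q3,q4}}
  A256: {{q1,q4},{q3,q4},{q1,q3,q4}}
  A345: {{q3},{q1,q3},{q2,q3},{q3,q4},{q3,q6},{q1,q3,q4},{q2,q3,q6}}
  A346: {{q1,q3},{q3,q4},{q1,q3,q4}} {{q2,q3},{q2,q3,q6}}
  A356: {{q1},{q1,q2},{q1,q3},{q1,q4},{q1,q5},{q3,q4},{q1,q2,q5},{q1,q3,q4}} {{q2,q3},{q2,q3,q6}}
  A456: {{q1,q3},{q3,q4},{q1,q3,q4}} {{q2,q3},{q2,q3,q6}}
  A1356: {{q1,q5},{q1,q2,q5}}
  A2345: {{q3,q4},{q1,q3,q4}}
  A2346: {{q3,q4},{q1,q3,q4}}
  A2356: {{q1,q4},{q3,q4},{q1,q3,q4}}
  A2456: {{q3,q4},{q1,q3,q4}}
  A3456: {{q1,q3},{q3,q4},{q1,q3,q4}} {{q2,q3},{q2,q3,q6}}
  A23456: {{q3,q4},{q1,q3,q4}}
C dims 6,18,18,7; δ0: rk 5, SNF 1^5; δ1: rk 12, SNF 1^12; δ2: rk 6, SNF 1^6
Ȟ^0 = (6 − 5) − 0 = 1, so Ȟ^0 ≅ Z
Ȟ^1 = (18 − 12) − 5 = 1, so Ȟ^1 ≅ Z
Ȟ^2 = (18 − 6) − 12 = 0, so Ȟ^2 ≅ 0


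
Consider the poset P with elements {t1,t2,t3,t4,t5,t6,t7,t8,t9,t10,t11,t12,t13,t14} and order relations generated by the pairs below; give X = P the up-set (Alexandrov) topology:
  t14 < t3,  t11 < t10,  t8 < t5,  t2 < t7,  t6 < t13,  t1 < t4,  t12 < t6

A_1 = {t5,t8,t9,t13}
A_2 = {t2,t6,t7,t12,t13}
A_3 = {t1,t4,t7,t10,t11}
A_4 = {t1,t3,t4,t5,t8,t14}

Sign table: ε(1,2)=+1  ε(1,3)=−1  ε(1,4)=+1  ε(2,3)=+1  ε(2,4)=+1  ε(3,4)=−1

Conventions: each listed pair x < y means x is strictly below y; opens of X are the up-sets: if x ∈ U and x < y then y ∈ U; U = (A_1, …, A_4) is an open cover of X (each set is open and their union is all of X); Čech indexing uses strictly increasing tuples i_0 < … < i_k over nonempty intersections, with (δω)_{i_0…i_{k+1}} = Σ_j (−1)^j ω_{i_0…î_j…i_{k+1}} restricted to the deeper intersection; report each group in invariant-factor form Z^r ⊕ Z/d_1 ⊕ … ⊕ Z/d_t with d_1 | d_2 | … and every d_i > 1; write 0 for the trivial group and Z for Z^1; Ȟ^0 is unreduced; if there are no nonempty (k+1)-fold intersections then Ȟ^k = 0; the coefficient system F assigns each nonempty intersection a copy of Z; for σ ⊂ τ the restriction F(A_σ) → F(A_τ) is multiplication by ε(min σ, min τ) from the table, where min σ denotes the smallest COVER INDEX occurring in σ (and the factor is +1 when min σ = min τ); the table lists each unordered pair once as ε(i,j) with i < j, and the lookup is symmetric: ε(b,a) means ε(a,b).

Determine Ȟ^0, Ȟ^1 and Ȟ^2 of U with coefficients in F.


nerve simplices:
  A12={t13} A14={t5,t8} A23={t7} A34={t1,t4}
C dims 4,4; δ0: rk 4, SNF 1^3·2
degree 0: 4−4−0 = 0 → Ȟ^0 ≅ 0
degree 1: 4−0−4 = 0 plus torsion [2] → Ȟ^1 ≅ Z/2
degree 2: 0−0−0 = 0 → Ȟ^2 ≅ 0

Ȟ^0 ≅ 0; Ȟ^1 ≅ Z/2; Ȟ^2 ≅ 0


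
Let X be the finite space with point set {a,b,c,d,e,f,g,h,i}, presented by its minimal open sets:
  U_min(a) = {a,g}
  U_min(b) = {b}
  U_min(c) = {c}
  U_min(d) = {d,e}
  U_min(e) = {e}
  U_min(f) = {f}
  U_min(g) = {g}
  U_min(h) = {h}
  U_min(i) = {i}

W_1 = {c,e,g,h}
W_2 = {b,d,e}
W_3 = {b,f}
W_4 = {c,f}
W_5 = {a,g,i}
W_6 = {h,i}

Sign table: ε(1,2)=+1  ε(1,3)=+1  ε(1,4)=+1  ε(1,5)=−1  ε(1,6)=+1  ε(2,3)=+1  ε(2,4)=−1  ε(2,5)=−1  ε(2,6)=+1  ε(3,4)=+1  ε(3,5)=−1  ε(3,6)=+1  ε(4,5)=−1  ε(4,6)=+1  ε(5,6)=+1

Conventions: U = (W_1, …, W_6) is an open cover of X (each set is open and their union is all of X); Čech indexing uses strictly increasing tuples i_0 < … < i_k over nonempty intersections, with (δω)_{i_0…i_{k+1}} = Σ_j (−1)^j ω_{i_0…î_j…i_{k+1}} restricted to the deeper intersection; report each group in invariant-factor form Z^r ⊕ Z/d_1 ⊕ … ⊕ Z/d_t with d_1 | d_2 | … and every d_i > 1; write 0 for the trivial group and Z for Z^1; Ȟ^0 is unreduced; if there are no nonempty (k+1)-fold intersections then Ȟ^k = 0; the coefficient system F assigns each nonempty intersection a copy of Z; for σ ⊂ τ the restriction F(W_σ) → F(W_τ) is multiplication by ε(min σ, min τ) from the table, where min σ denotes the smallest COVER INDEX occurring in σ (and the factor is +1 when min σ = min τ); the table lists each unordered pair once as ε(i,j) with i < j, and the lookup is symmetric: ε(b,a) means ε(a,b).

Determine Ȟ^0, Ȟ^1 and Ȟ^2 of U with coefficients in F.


Ȟ^0 = 0; Ȟ^1 = Z ⊕ Z/2; Ȟ^2 = 0

nonempty intersections:
  W12={e} W14={c} W15={g} W16={h} W23={b} W34={f} W56={i}
C dims 6,7; δ0: rk 6, SNF 1^5·2
Ȟ^0: (6−6)−0=0 ⇒ 0
Ȟ^1: (7−0)−6=1 plus torsion [2] ⇒ Z ⊕ Z/2
Ȟ^2: (0−0)−0=0 ⇒ 0


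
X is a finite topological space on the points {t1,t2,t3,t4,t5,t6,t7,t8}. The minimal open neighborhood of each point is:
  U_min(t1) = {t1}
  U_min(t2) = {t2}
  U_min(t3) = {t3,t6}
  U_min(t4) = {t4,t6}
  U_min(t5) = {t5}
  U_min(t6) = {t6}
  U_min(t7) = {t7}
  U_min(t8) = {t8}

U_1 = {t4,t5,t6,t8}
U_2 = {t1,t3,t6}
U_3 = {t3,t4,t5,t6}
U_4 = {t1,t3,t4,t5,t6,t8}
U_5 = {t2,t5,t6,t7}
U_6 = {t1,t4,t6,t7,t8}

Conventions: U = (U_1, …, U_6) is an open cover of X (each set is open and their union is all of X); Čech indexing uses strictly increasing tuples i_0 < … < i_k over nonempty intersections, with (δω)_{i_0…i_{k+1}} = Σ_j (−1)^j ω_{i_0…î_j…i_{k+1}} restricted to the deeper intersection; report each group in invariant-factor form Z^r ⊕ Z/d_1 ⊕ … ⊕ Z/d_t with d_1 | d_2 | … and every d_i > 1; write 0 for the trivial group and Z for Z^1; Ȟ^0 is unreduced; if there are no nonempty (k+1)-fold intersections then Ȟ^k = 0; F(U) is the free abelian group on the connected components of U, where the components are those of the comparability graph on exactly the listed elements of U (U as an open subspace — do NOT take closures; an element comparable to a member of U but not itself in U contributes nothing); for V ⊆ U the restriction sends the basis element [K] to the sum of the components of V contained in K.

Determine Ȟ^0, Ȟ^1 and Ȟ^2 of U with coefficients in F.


Ȟ^0 ≅ Z^6,  Ȟ^1 ≅ 0,  Ȟ^2 ≅ 0

nonempty intersections:
  U12={t6} U13={t4,t5,t6} U14={t4,t5,t6,t8} U15={t5,t6} U16={t4,t6,t8} U23={t3,t6} U24={t1,t3,t6} U25={t6} U26={t1,t6} U34={t3,t4,t5,t6} U35={t5,t6} U36={t4,t6} U45={t5,t6} U46={t1,t4,t6,t8} U56={t6,t7}
  U123={t6} U124={t6} U125={t6} U126={t6} U134={t4,t5,t6} U135={t5,t6} U136={t4,t6} U145={t5,t6} U146={t4,t6,t8} U156={t6} U234={t3,t6} U235={t6} U236={t6} U245={t6} U246={t1,t6} U256={t6} U345={t5,t6} U346={t4,t6} U356={t6} U456={t6}
  U1234={t6} U1235={t6} U1236={t6} U1245={t6} U1246={t6} U1256={t6} U1345={t5,t6} U1346={t4,t6} U1356={t6} U1456={t6} U2345={t6} U2346={t6} U2356={t6} U2456={t6} U3456={t6}
  U12345={t6} U12346={t6} U12356={t6} U12456={t6} U13456={t6} U23456={t6}
  U123456={t6}
components per intersection:
  U1: {t4,t6} {t5} {t8}
  U2: {t1} {t3,t6}
  U3: {t3,t4,t6} {t5}
  U4: {t1} {t3,t4,t6} {t5} {t8}
  U5: {t2} {t5} {t6} {t7}
  U6: {t1} {t4,t6} {t7} {t8}
  U12: {t6}
  U13: {t4,t6} {t5}
  U14: {t4,t6} {t5} {t8}
  U15: {t5} {t6}
  U16: {t4,t6} {t8}
  U23: {t3,t6}
  U24: {t1} {t3,t6}
  U25: {t6}
  U26: {t1} {t6}
  U34: {t3,t4,t6} {t5}
  U35: {t5} {t6}
  U36: {t4,t6}
  U45: {t5} {t6}
  U46: {t1} {t4,t6} {t8}
  U56: {t6} {t7}
  U123: {t6}
  U124: {t6}
  U125: {t6}
  U126: {t6}
  U134: {t4,t6} {t5}
  U135: {t5} {t6}
  U136: {t4,t6}
  U145: {t5} {t6}
  U146: {t4,t6} {t8}
  U156: {t6}
  U234: {t3,t6}
  U235: {t6}
  U236: {t6}
  U245: {t6}
  U246: {t1} {t6}
  U256: {t6}
  U345: {t5} {t6}
  U346: {t4,t6}
  U356: {t6}
  U456: {t6}
  U1234: {t6}
  U1235: {t6}
  U1236: {t6}
  U1245: {t6}
  U1246: {t6}
  U1256: {t6}
  U1345: {t5} {t6}
  U1346: {t4,t6}
  U1356: {t6}
  U1456: {t6}
  U2345: {t6}
  U2346: {t6}
  U2356: {t6}
  U2456: {t6}
  U3456: {t6}
  U12345: {t6}
  U12346: {t6}
  U12356: {t6}
  U12456: {t6}
  U13456: {t6}
  U23456: {t6}
  U123456: {t6}
C dims 19,28,26,16; δ0: rk 13, SNF 1^13; δ1: rk 15, SNF 1^15; δ2: rk 11, SNF 1^11
Ȟ^0: (19−13)−0=6 ⇒ Z^6
Ȟ^1: (28−15)−13=0 ⇒ 0
Ȟ^2: (26−11)−15=0 ⇒ 0


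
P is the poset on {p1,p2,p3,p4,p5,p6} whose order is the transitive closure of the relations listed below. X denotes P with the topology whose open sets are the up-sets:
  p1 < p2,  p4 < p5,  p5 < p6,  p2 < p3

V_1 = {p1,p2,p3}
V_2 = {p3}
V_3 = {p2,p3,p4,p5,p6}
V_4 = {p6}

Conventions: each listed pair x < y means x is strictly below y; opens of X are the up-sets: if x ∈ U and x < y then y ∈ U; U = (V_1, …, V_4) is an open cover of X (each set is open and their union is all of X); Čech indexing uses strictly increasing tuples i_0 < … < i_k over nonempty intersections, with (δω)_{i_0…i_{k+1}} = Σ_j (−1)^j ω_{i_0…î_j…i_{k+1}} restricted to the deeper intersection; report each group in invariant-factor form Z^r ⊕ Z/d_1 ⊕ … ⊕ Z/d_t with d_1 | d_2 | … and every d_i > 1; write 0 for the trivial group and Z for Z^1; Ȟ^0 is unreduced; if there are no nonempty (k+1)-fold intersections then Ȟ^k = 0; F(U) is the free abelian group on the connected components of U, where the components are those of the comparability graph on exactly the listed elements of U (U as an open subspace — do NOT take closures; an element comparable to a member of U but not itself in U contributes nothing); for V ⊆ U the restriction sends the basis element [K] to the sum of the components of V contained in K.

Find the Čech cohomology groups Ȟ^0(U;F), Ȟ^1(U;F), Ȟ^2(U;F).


Ȟ^0(U;F) ≅ Z^2, Ȟ^1(U;F) ≅ 0, Ȟ^2(U;F) ≅ 0

cover nerve:
  V12={p3} V13={p2,p3} V23={p3} V34={p6}
  V123={p3}
components per intersection:
  V1: {p1,p2,p3}
  V2: {p3}
  V3: {p2,p3} {p4,p5,p6}
  V4: {p6}
  V12: {p3}
  V13: {p2,p3}
  V23: {p3}
  V34: {p6}
  V123: {p3}
C dims 5,4,1; δ0: rk 3, SNF 1^3; δ1: rk 1, SNF 1^1
Ȟ^0: (5−3)−0=2 ⇒ Z^2
Ȟ^1: (4−1)−3=0 ⇒ 0
Ȟ^2: (1−0)−1=0 ⇒ 0


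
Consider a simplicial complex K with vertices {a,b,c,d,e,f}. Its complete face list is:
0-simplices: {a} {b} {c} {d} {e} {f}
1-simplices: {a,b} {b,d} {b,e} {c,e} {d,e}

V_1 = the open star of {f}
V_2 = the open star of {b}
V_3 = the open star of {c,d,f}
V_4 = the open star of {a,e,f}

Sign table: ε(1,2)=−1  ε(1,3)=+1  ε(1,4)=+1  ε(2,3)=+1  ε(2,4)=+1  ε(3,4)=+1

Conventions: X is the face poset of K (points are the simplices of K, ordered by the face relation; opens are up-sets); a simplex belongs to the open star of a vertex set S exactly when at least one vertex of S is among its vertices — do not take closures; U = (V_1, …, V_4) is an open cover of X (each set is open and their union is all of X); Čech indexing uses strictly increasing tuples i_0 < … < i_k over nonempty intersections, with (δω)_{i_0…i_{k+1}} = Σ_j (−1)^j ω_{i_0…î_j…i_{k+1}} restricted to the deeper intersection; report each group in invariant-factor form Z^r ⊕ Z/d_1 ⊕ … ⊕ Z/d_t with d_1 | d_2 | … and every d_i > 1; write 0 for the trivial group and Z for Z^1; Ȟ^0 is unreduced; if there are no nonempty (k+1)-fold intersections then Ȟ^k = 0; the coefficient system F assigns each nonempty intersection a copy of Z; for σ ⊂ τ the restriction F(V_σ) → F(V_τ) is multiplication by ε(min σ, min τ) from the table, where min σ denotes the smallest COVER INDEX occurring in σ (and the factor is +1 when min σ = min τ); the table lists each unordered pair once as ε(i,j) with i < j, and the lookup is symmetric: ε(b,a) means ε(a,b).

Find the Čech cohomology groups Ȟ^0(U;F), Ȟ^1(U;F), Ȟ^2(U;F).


nonempty intersections:
  V1={{f}} V2={{b},{a,b},{b,d},{b,e}} V3={{c},{d},{f},{b,d},{c,e},{d,e}} V4={{a},{e},{f},{a,b},{b,e},{c,e},{d,e}}
  V13={{f}} V14={{f}} V23={{b,d}} V24={{a,b},{b,e}} V34={{f},{c,e},{d,e}}
  V134={{f}}
C dims 4,5,1; δ0: rk 3, SNF 1^3; δ1: rk 1, SNF 1^1
Ȟ^0: (4−3)−0=1 ⇒ Z
Ȟ^1: (5−1)−3=1 ⇒ Z
Ȟ^2: (1−0)−1=0 ⇒ 0

Ȟ^0(U;F) ≅ Z, Ȟ^1(U;F) ≅ Z and Ȟ^2(U;F) ≅ 0


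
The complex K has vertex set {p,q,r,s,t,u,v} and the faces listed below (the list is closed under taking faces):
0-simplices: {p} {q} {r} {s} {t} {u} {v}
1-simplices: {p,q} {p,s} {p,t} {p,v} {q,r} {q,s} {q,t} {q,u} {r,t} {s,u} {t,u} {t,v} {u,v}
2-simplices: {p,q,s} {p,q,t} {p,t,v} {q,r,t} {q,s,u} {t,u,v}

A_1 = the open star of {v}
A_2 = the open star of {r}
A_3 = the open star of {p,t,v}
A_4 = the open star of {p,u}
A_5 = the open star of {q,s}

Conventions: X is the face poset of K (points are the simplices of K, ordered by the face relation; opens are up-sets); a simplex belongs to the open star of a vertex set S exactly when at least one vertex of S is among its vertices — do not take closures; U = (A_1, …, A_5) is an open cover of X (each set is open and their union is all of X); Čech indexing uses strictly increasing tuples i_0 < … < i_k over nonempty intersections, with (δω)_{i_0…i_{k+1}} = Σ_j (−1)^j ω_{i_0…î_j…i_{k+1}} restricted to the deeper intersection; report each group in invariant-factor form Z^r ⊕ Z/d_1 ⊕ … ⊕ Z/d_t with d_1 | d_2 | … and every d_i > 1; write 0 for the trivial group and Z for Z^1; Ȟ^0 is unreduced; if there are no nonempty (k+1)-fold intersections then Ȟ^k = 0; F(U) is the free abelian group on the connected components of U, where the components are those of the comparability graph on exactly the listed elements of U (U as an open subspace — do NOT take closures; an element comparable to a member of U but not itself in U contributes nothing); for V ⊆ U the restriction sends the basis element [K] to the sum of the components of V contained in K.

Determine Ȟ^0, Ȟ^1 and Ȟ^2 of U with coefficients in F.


Ȟ^0 = Z; Ȟ^1 = Z; Ȟ^2 = 0

nonempty overlaps:
  A1={{v},{p,v},{t,v},{u,v},{p,t,v},{t,u,v}} A2={{r},{q,r},{r,t},{q,r,t}} A3={{p},{t},{v},{p,q},{p,s},{p,t},{p,v},{q,t},{r,t},{t,u},{t,v},{u,v},{p,q,s},{p,q,t},{p,t,v},{q,r,t},{t,u,v}} A4={{p},{u},{p,q},{p,s},{p,t},{p,v},{q,u},{s,u},{t,u},{u,v},{p,q,s},{p,q,t},{p,t,v},{q,s,u},{t,u,v}} A5={{q},{s},{p,q},{p,s},{q,r},{q,s},{q,t},{q,u},{s,u},{p,q,s},{p,q,t},{q,r,t},{q,s,u}}
  A13={{v},{p,v},{t,v},{u,v},{p,t,v},{t,u,v}} A14={{p,v},{u,v},{p,t,v},{t,u,v}} A23={{r,t},{q,r,t}} A25={{q,r},{q,r,t}} A34={{p},{p,q},{p,s},{p,t},{p,v},{t,u},{u,v},{p,q,s},{p,q,t},{p,t,v},{t,u,v}} A35={{p,q},{p,s},{q,t},{p,q,s},{p,q,t},{q,r,t}} A45={{p,q},{p,s},{q,u},{s,u},{p,q,s},{p,q,t},{q,s,u}}
  A134={{p,v},{u,v},{p,t,v},{t,u,v}} A235={{q,r,t}} A345={{p,q},{p,s},{p,q,s},{p,q,t}}
components per intersection:
  A1: {{v},{p,v},{t,v},{u,v},{p,t,v},{t,u,v}}
  A2: {{r},{q,r},{r,t},{q,r,t}}
  A3: {{p},{t},{v},{p,q},{p,s},{p,t},{p,v},{q,t},{r,t},{t,u},{t,v},{u,v},{p,q,s},{p,q,t},{p,t,v},{q,r,t},{t,u,v}}
  A4: {{p},{p,q},{p,s},{p,t},{p,v},{p,q,s},{p,q,t},{p,t,v}} {{u},{q,u},{s,u},{t,u},{u,v},{q,s,u},{t,u,v}}
  A5: {{q},{s},{p,q},{p,s},{q,r},{q,s},{q,t},{q,u},{s,u},{p,q,s},{p,q,t},{q,r,t},{q,s,u}}
  A13: {{v},{p,v},{t,v},{u,v},{p,t,v},{t,u,v}}
  A14: {{p,v},{p,t,v}} {{u,v},{t,u,v}}
  A23: {{r,t},{q,r,t}}
  A25: {{q,r},{q,r,t}}
  A34: {{p},{p,q},{p,s},{p,t},{p,v},{p,q,s},{p,q,t},{p,t,v}} {{t,u},{u,v},{t,u,v}}
  A35: {{p,q},{p,s},{q,t},{p,q,s},{p,q,t},{q,r,t}}
  A45: {{p,q},{p,s},{p,q,s},{p,q,t}} {{q,u},{s,u},{q,s,u}}
  A134: {{p,v},{p,t,v}} {{u,v},{t,u,v}}
  A235: {{q,r,t}}
  A345: {{p,q},{p,s},{p,q,s},{p,q,t}}
C dims 6,10,4; δ0: rk 5, SNF 1^5; δ1: rk 4, SNF 1^4
degree 0: 6−5−0 = 1 → Ȟ^0 ≅ Z
degree 1: 10−4−5 = 1 → Ȟ^1 ≅ Z
degree 2: 4−0−4 = 0 → Ȟ^2 ≅ 0


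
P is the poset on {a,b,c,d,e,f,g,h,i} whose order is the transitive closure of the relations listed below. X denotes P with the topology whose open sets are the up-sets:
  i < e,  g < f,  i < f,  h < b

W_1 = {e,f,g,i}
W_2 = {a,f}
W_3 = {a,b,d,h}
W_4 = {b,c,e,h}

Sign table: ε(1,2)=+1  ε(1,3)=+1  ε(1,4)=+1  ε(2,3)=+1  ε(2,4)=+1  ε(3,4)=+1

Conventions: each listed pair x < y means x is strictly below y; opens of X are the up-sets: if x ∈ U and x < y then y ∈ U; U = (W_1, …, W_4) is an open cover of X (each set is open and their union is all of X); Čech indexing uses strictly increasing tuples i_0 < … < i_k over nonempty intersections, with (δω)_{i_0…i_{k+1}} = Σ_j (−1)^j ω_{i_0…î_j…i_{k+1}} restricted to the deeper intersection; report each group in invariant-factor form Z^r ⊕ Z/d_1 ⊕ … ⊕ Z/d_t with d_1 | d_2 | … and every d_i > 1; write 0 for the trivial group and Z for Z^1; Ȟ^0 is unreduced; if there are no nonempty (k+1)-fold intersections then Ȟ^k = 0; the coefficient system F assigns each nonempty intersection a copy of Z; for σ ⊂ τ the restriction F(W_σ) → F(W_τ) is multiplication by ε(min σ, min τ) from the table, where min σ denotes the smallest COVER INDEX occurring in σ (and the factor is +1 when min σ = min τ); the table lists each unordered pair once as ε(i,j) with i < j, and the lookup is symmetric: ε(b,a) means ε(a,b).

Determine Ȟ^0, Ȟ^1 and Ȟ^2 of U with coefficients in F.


cover nerve:
  W12={f} W14={e} W23={a} W34={b,h}
C dims 4,4; δ0: rk 3, SNF 1^3
Ȟ^0: (4−3)−0=1 ⇒ Z
Ȟ^1: (4−0)−3=1 ⇒ Z
Ȟ^2: (0−0)−0=0 ⇒ 0

Ȟ^0(U;F) ≅ Z, Ȟ^1(U;F) ≅ Z, Ȟ^2(U;F) ≅ 0


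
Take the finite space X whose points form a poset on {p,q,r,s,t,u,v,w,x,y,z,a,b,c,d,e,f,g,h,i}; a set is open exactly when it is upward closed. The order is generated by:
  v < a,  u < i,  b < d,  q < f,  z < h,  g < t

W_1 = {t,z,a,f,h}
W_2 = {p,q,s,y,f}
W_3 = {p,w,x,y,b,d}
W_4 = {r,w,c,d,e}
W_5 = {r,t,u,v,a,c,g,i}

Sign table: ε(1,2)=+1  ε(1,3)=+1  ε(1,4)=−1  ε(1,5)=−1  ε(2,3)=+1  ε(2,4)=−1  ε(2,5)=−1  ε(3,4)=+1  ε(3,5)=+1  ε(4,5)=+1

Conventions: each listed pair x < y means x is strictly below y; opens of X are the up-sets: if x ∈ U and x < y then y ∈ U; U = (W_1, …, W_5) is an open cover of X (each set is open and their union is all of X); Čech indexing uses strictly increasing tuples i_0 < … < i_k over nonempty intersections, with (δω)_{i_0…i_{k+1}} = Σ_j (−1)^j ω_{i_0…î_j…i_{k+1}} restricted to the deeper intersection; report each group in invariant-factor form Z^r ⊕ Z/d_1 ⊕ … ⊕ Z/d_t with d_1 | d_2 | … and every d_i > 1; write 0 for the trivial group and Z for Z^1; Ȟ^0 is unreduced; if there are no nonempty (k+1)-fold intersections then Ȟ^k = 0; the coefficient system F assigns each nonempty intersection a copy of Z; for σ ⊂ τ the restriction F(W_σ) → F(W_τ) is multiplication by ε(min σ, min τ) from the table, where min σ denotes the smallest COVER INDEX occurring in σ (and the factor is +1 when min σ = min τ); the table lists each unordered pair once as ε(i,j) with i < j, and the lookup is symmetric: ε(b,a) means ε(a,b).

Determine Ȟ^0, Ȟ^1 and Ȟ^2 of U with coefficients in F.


intersection data:
  W12={f} W15={t,a} W23={p,y} W34={w,d} W45={r,c}
C dims 5,5; δ0: rk 5, SNF 1^4·2
Ȟ^0 = (5 − 5) − 0 = 0, so Ȟ^0 ≅ 0
Ȟ^1 = (5 − 0) − 5 = 0 plus torsion [2], so Ȟ^1 ≅ Z/2
Ȟ^2 = (0 − 0) − 0 = 0, so Ȟ^2 ≅ 0

Ȟ^0 = 0, Ȟ^1 = Z/2, Ȟ^2 = 0


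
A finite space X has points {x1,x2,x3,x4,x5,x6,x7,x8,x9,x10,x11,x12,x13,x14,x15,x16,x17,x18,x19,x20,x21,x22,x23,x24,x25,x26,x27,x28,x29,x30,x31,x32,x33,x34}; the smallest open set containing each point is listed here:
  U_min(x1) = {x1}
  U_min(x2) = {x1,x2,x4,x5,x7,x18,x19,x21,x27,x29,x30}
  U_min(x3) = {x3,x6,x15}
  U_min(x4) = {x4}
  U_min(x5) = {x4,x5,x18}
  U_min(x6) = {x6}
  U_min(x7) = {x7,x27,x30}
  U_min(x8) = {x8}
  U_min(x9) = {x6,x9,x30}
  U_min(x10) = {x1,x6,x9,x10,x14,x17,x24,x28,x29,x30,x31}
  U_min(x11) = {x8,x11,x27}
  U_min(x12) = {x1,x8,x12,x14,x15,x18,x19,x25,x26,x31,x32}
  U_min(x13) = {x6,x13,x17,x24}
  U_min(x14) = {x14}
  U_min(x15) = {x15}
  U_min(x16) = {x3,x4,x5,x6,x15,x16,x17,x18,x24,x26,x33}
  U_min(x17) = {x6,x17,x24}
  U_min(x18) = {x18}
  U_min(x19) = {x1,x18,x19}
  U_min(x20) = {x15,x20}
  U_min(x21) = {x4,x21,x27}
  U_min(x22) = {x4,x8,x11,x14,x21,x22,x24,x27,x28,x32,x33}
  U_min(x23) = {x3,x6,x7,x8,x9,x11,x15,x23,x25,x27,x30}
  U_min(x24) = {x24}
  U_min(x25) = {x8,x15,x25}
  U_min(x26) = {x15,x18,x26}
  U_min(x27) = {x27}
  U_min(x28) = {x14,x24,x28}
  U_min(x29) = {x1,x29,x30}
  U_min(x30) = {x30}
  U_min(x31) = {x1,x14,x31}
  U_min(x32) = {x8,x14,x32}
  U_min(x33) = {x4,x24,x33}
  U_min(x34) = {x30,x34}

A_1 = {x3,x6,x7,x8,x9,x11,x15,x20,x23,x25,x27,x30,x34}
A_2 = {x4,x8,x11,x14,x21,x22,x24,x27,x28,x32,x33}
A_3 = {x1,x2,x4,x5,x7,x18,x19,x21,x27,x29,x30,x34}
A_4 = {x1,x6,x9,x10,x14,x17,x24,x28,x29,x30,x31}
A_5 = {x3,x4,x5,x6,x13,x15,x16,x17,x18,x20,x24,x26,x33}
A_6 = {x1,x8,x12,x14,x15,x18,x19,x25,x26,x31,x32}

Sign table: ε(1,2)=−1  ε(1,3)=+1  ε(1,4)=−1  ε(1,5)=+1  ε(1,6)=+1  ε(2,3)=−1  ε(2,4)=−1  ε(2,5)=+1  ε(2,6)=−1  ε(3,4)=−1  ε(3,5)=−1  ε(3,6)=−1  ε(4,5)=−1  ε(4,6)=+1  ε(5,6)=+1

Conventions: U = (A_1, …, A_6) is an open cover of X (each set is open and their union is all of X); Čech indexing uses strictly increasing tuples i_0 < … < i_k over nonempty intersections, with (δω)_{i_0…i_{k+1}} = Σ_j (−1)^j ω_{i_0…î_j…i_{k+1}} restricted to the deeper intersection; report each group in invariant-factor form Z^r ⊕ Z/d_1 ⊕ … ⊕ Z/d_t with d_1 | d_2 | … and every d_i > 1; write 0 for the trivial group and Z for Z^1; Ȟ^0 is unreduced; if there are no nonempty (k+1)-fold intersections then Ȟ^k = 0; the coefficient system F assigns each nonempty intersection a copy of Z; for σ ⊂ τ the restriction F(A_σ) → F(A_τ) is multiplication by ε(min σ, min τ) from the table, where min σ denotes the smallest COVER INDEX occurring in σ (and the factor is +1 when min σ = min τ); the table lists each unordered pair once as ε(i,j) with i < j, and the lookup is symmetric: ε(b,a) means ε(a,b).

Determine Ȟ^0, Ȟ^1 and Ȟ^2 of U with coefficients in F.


nonempty overlaps:
  A12={x8,x11,x27} A13={x7,x27,x30,x34} A14={x6,x9,x30} A15={x3,x6,x15,x20} A16={x8,x15,x25} A23={x4,x21,x27} A24={x14,x24,x28} A25={x4,x24,x33} A26={x8,x14,x32} A34={x1,x29,x30} A35={x4,x5,x18} A36={x1,x18,x19} A45={x6,x17,x24} A46={x1,x14,x31} A56={x15,x18,x26}
  A123={x27} A126={x8} A134={x30} A145={x6} A156={x15} A235={x4} A245={x24} A246={x14} A346={x1} A356={x18}
C dims 6,15,10; δ0: rk 6, SNF 1^5·2; δ1: rk 9, SNF 1^9
degree 0: 6−6−0 = 0 → Ȟ^0 ≅ 0
degree 1: 15−9−6 = 0 plus torsion [2] → Ȟ^1 ≅ Z/2
degree 2: 10−0−9 = 1 → Ȟ^2 ≅ Z

Ȟ^0(U;F) ≅ 0; Ȟ^1(U;F) ≅ Z/2; Ȟ^2(U;F) ≅ Z


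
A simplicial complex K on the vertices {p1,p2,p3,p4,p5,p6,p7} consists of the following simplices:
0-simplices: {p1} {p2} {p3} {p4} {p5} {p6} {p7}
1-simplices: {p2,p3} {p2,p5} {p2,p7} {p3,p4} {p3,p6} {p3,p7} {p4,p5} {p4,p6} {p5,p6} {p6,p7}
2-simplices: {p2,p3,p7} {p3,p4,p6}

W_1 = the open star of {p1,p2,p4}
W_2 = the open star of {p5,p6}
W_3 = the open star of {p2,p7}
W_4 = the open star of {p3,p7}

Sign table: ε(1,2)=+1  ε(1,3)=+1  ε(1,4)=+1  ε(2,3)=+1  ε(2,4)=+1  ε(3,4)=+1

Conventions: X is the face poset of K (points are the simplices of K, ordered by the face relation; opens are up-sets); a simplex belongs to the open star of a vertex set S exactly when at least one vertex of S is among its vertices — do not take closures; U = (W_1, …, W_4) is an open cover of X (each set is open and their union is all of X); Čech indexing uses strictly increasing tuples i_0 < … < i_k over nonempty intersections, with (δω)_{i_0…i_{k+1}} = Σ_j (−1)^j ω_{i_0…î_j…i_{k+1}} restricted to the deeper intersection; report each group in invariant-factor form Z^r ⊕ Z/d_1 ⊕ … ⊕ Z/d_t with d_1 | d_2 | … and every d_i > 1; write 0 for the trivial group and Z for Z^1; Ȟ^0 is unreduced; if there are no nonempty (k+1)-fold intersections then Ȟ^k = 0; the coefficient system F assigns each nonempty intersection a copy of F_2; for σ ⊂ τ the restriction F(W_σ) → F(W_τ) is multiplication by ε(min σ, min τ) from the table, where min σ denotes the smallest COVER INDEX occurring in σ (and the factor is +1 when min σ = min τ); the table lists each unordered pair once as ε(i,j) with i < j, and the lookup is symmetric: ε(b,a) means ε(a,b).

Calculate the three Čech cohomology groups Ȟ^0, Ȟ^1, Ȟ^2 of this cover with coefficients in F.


Ȟ^0(U;F) ≅ Z/2,  Ȟ^1(U;F) ≅ 0,  Ȟ^2(U;F) ≅ Z/2

nonempty overlaps:
  W1={{p1},{p2},{p4},{p2,p3},{p2,p5},{p2,p7},{p3,p4},{p4,p5},{p4,p6},{p2,p3,p7},{p3,p4,p6}} W2={{p5},{p6},{p2,p5},{p3,p6},{p4,p5},{p4,p6},{p5,p6},{p6,p7},{p3,p4,p6}} W3={{p2},{p7},{p2,p3},{p2,p5},{p2,p7},{p3,p7},{p6,p7},{p2,p3,p7}} W4={{p3},{p7},{p2,p3},{p2,p7},{p3,p4},{p3,p6},{p3,p7},{p6,p7},{p2,p3,p7},{p3,p4,p6}}
  W12={{p2,p5},{p4,p5},{p4,p6},{p3,p4,p6}} W13={{p2},{p2,p3},{p2,p5},{p2,p7},{p2,p3,p7}} W14={{p2,p3},{p2,p7},{p3,p4},{p2,p3,p7},{p3,p4,p6}} W23={{p2,p5},{p6,p7}} W24={{p3,p6},{p6,p7},{p3,p4,p6}} W34={{p7},{p2,p3},{p2,p7},{p3,p7},{p6,p7},{p2,p3,p7}}
  W123={{p2,p5}} W124={{p3,p4,p6}} W134={{p2,p3},{p2,p7},{p2,p3,p7}} W234={{p6,p7}}
C dims 4,6,4; δ0: rk_F2 3; δ1: rk_F2 3
degree 0: 4−3−0 = 1 → Ȟ^0 ≅ Z/2
degree 1: 6−3−3 = 0 → Ȟ^1 ≅ 0
degree 2: 4−0−3 = 1 → Ȟ^2 ≅ Z/2
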